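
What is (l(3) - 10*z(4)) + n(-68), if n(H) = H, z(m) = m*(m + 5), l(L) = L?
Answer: -425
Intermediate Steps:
z(m) = m*(5 + m)
(l(3) - 10*z(4)) + n(-68) = (3 - 40*(5 + 4)) - 68 = (3 - 40*9) - 68 = (3 - 10*36) - 68 = (3 - 360) - 68 = -357 - 68 = -425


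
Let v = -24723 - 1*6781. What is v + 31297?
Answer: -207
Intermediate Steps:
v = -31504 (v = -24723 - 6781 = -31504)
v + 31297 = -31504 + 31297 = -207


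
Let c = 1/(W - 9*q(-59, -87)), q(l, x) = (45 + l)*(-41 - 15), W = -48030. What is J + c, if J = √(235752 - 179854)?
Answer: -1/55086 + √55898 ≈ 236.43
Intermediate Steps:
q(l, x) = -2520 - 56*l (q(l, x) = (45 + l)*(-56) = -2520 - 56*l)
J = √55898 ≈ 236.43
c = -1/55086 (c = 1/(-48030 - 9*(-2520 - 56*(-59))) = 1/(-48030 - 9*(-2520 + 3304)) = 1/(-48030 - 9*784) = 1/(-48030 - 7056) = 1/(-55086) = -1/55086 ≈ -1.8153e-5)
J + c = √55898 - 1/55086 = -1/55086 + √55898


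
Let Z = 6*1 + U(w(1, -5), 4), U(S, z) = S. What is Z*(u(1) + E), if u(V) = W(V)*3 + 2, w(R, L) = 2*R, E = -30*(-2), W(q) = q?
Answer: 520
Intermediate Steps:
E = 60
u(V) = 2 + 3*V (u(V) = V*3 + 2 = 3*V + 2 = 2 + 3*V)
Z = 8 (Z = 6*1 + 2*1 = 6 + 2 = 8)
Z*(u(1) + E) = 8*((2 + 3*1) + 60) = 8*((2 + 3) + 60) = 8*(5 + 60) = 8*65 = 520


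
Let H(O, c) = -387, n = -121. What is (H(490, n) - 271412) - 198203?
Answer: -470002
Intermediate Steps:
(H(490, n) - 271412) - 198203 = (-387 - 271412) - 198203 = -271799 - 198203 = -470002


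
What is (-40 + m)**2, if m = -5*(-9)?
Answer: 25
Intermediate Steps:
m = 45
(-40 + m)**2 = (-40 + 45)**2 = 5**2 = 25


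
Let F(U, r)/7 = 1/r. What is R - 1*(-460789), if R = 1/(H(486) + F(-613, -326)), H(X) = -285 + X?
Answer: 30190434817/65519 ≈ 4.6079e+5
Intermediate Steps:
F(U, r) = 7/r
R = 326/65519 (R = 1/((-285 + 486) + 7/(-326)) = 1/(201 + 7*(-1/326)) = 1/(201 - 7/326) = 1/(65519/326) = 326/65519 ≈ 0.0049757)
R - 1*(-460789) = 326/65519 - 1*(-460789) = 326/65519 + 460789 = 30190434817/65519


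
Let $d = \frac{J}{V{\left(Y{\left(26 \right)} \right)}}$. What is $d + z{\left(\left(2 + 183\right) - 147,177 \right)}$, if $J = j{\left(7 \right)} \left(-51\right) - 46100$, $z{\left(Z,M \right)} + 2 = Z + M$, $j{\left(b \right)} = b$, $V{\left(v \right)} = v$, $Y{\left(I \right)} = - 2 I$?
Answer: $\frac{57533}{52} \approx 1106.4$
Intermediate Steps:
$z{\left(Z,M \right)} = -2 + M + Z$ ($z{\left(Z,M \right)} = -2 + \left(Z + M\right) = -2 + \left(M + Z\right) = -2 + M + Z$)
$J = -46457$ ($J = 7 \left(-51\right) - 46100 = -357 - 46100 = -46457$)
$d = \frac{46457}{52}$ ($d = - \frac{46457}{\left(-2\right) 26} = - \frac{46457}{-52} = \left(-46457\right) \left(- \frac{1}{52}\right) = \frac{46457}{52} \approx 893.4$)
$d + z{\left(\left(2 + 183\right) - 147,177 \right)} = \frac{46457}{52} + \left(-2 + 177 + \left(\left(2 + 183\right) - 147\right)\right) = \frac{46457}{52} + \left(-2 + 177 + \left(185 - 147\right)\right) = \frac{46457}{52} + \left(-2 + 177 + 38\right) = \frac{46457}{52} + 213 = \frac{57533}{52}$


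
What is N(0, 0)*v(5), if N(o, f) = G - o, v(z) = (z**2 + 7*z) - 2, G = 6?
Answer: 348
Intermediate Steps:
v(z) = -2 + z**2 + 7*z
N(o, f) = 6 - o
N(0, 0)*v(5) = (6 - 1*0)*(-2 + 5**2 + 7*5) = (6 + 0)*(-2 + 25 + 35) = 6*58 = 348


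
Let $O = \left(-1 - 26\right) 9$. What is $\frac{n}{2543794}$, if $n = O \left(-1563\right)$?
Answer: $\frac{379809}{2543794} \approx 0.14931$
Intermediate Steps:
$O = -243$ ($O = \left(-27\right) 9 = -243$)
$n = 379809$ ($n = \left(-243\right) \left(-1563\right) = 379809$)
$\frac{n}{2543794} = \frac{379809}{2543794}$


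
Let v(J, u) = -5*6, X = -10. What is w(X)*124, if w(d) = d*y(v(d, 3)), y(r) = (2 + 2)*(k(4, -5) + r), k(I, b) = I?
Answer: 128960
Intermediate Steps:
v(J, u) = -30
y(r) = 16 + 4*r (y(r) = (2 + 2)*(4 + r) = 4*(4 + r) = 16 + 4*r)
w(d) = -104*d (w(d) = d*(16 + 4*(-30)) = d*(16 - 120) = d*(-104) = -104*d)
w(X)*124 = -104*(-10)*124 = 1040*124 = 128960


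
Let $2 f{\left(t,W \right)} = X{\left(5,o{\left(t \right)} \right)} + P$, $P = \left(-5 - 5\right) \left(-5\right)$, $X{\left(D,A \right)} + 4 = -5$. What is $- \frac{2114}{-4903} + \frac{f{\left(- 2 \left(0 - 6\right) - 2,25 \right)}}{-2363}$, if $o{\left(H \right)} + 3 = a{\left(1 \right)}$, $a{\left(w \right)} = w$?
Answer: $\frac{9789741}{23171578} \approx 0.42249$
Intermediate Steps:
$o{\left(H \right)} = -2$ ($o{\left(H \right)} = -3 + 1 = -2$)
$X{\left(D,A \right)} = -9$ ($X{\left(D,A \right)} = -4 - 5 = -9$)
$P = 50$ ($P = \left(-10\right) \left(-5\right) = 50$)
$f{\left(t,W \right)} = \frac{41}{2}$ ($f{\left(t,W \right)} = \frac{-9 + 50}{2} = \frac{1}{2} \cdot 41 = \frac{41}{2}$)
$- \frac{2114}{-4903} + \frac{f{\left(- 2 \left(0 - 6\right) - 2,25 \right)}}{-2363} = - \frac{2114}{-4903} + \frac{41}{2 \left(-2363\right)} = \left(-2114\right) \left(- \frac{1}{4903}\right) + \frac{41}{2} \left(- \frac{1}{2363}\right) = \frac{2114}{4903} - \frac{41}{4726} = \frac{9789741}{23171578}$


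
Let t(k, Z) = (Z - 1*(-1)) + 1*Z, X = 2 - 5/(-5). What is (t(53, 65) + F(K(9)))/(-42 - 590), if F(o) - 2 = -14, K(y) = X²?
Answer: -119/632 ≈ -0.18829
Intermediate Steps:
X = 3 (X = 2 - 5*(-⅕) = 2 + 1 = 3)
t(k, Z) = 1 + 2*Z (t(k, Z) = (Z + 1) + Z = (1 + Z) + Z = 1 + 2*Z)
K(y) = 9 (K(y) = 3² = 9)
F(o) = -12 (F(o) = 2 - 14 = -12)
(t(53, 65) + F(K(9)))/(-42 - 590) = ((1 + 2*65) - 12)/(-42 - 590) = ((1 + 130) - 12)/(-632) = (131 - 12)*(-1/632) = 119*(-1/632) = -119/632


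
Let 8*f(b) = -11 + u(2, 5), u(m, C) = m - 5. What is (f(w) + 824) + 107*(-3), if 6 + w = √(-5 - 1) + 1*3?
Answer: 2005/4 ≈ 501.25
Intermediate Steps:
u(m, C) = -5 + m
w = -3 + I*√6 (w = -6 + (√(-5 - 1) + 1*3) = -6 + (√(-6) + 3) = -6 + (I*√6 + 3) = -6 + (3 + I*√6) = -3 + I*√6 ≈ -3.0 + 2.4495*I)
f(b) = -7/4 (f(b) = (-11 + (-5 + 2))/8 = (-11 - 3)/8 = (⅛)*(-14) = -7/4)
(f(w) + 824) + 107*(-3) = (-7/4 + 824) + 107*(-3) = 3289/4 - 321 = 2005/4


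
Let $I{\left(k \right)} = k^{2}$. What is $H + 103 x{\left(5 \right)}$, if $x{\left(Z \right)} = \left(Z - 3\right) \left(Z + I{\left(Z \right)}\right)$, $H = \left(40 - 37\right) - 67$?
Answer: $6116$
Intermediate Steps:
$H = -64$ ($H = 3 - 67 = -64$)
$x{\left(Z \right)} = \left(-3 + Z\right) \left(Z + Z^{2}\right)$ ($x{\left(Z \right)} = \left(Z - 3\right) \left(Z + Z^{2}\right) = \left(-3 + Z\right) \left(Z + Z^{2}\right)$)
$H + 103 x{\left(5 \right)} = -64 + 103 \cdot 5 \left(-3 + 5^{2} - 10\right) = -64 + 103 \cdot 5 \left(-3 + 25 - 10\right) = -64 + 103 \cdot 5 \cdot 12 = -64 + 103 \cdot 60 = -64 + 6180 = 6116$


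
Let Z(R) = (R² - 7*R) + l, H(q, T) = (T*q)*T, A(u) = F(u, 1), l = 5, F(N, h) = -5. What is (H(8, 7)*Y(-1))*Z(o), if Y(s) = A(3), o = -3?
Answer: -68600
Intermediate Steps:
A(u) = -5
H(q, T) = q*T²
Y(s) = -5
Z(R) = 5 + R² - 7*R (Z(R) = (R² - 7*R) + 5 = 5 + R² - 7*R)
(H(8, 7)*Y(-1))*Z(o) = ((8*7²)*(-5))*(5 + (-3)² - 7*(-3)) = ((8*49)*(-5))*(5 + 9 + 21) = (392*(-5))*35 = -1960*35 = -68600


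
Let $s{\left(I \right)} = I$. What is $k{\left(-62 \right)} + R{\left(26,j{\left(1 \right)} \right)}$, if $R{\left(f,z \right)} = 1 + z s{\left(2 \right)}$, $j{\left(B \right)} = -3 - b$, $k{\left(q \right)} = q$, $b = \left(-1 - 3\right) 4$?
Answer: $-35$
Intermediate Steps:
$b = -16$ ($b = \left(-4\right) 4 = -16$)
$j{\left(B \right)} = 13$ ($j{\left(B \right)} = -3 - -16 = -3 + 16 = 13$)
$R{\left(f,z \right)} = 1 + 2 z$ ($R{\left(f,z \right)} = 1 + z 2 = 1 + 2 z$)
$k{\left(-62 \right)} + R{\left(26,j{\left(1 \right)} \right)} = -62 + \left(1 + 2 \cdot 13\right) = -62 + \left(1 + 26\right) = -62 + 27 = -35$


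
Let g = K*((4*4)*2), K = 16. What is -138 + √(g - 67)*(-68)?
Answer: -138 - 68*√445 ≈ -1572.5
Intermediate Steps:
g = 512 (g = 16*((4*4)*2) = 16*(16*2) = 16*32 = 512)
-138 + √(g - 67)*(-68) = -138 + √(512 - 67)*(-68) = -138 + √445*(-68) = -138 - 68*√445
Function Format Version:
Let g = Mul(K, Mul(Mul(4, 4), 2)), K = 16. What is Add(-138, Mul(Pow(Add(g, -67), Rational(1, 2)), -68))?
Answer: Add(-138, Mul(-68, Pow(445, Rational(1, 2)))) ≈ -1572.5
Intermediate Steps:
g = 512 (g = Mul(16, Mul(Mul(4, 4), 2)) = Mul(16, Mul(16, 2)) = Mul(16, 32) = 512)
Add(-138, Mul(Pow(Add(g, -67), Rational(1, 2)), -68)) = Add(-138, Mul(Pow(Add(512, -67), Rational(1, 2)), -68)) = Add(-138, Mul(Pow(445, Rational(1, 2)), -68)) = Add(-138, Mul(-68, Pow(445, Rational(1, 2))))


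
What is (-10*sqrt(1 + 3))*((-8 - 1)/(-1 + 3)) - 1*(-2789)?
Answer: 2879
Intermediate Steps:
(-10*sqrt(1 + 3))*((-8 - 1)/(-1 + 3)) - 1*(-2789) = (-10*sqrt(4))*(-9/2) + 2789 = (-10*2)*(-9*1/2) + 2789 = -20*(-9/2) + 2789 = 90 + 2789 = 2879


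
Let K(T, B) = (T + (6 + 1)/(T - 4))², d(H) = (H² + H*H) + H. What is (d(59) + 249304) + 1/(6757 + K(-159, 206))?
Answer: 218281373995994/851580509 ≈ 2.5633e+5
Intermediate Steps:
d(H) = H + 2*H² (d(H) = (H² + H²) + H = 2*H² + H = H + 2*H²)
K(T, B) = (T + 7/(-4 + T))²
(d(59) + 249304) + 1/(6757 + K(-159, 206)) = (59*(1 + 2*59) + 249304) + 1/(6757 + (7 + (-159)² - 4*(-159))²/(-4 - 159)²) = (59*(1 + 118) + 249304) + 1/(6757 + (7 + 25281 + 636)²/(-163)²) = (59*119 + 249304) + 1/(6757 + (1/26569)*25924²) = (7021 + 249304) + 1/(6757 + (1/26569)*672053776) = 256325 + 1/(6757 + 672053776/26569) = 256325 + 1/(851580509/26569) = 256325 + 26569/851580509 = 218281373995994/851580509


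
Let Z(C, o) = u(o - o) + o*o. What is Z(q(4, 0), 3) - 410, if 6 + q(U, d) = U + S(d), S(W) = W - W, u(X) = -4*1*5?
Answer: -421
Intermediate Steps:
u(X) = -20 (u(X) = -4*5 = -20)
S(W) = 0
q(U, d) = -6 + U (q(U, d) = -6 + (U + 0) = -6 + U)
Z(C, o) = -20 + o**2 (Z(C, o) = -20 + o*o = -20 + o**2)
Z(q(4, 0), 3) - 410 = (-20 + 3**2) - 410 = (-20 + 9) - 410 = -11 - 410 = -421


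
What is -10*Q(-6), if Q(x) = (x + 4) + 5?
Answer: -30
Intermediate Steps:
Q(x) = 9 + x (Q(x) = (4 + x) + 5 = 9 + x)
-10*Q(-6) = -10*(9 - 6) = -10*3 = -30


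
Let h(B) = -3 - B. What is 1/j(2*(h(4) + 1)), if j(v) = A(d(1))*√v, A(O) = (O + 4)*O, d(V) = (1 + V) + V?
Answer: -I*√3/126 ≈ -0.013746*I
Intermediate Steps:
d(V) = 1 + 2*V
A(O) = O*(4 + O) (A(O) = (4 + O)*O = O*(4 + O))
j(v) = 21*√v (j(v) = ((1 + 2*1)*(4 + (1 + 2*1)))*√v = ((1 + 2)*(4 + (1 + 2)))*√v = (3*(4 + 3))*√v = (3*7)*√v = 21*√v)
1/j(2*(h(4) + 1)) = 1/(21*√(2*((-3 - 1*4) + 1))) = 1/(21*√(2*((-3 - 4) + 1))) = 1/(21*√(2*(-7 + 1))) = 1/(21*√(2*(-6))) = 1/(21*√(-12)) = 1/(21*(2*I*√3)) = 1/(42*I*√3) = -I*√3/126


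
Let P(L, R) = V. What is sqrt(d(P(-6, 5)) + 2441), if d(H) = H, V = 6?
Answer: sqrt(2447) ≈ 49.467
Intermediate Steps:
P(L, R) = 6
sqrt(d(P(-6, 5)) + 2441) = sqrt(6 + 2441) = sqrt(2447)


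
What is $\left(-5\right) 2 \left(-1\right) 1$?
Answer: $10$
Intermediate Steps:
$\left(-5\right) 2 \left(-1\right) 1 = \left(-10\right) \left(-1\right) 1 = 10 \cdot 1 = 10$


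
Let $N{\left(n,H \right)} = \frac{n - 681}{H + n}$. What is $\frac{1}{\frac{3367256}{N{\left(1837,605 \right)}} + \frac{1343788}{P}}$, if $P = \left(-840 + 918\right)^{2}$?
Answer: $\frac{439569}{3126831676231} \approx 1.4058 \cdot 10^{-7}$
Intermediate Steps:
$N{\left(n,H \right)} = \frac{-681 + n}{H + n}$
$P = 6084$ ($P = 78^{2} = 6084$)
$\frac{1}{\frac{3367256}{N{\left(1837,605 \right)}} + \frac{1343788}{P}} = \frac{1}{\frac{3367256}{\frac{1}{605 + 1837} \left(-681 + 1837\right)} + \frac{1343788}{6084}} = \frac{1}{\frac{3367256}{\frac{1}{2442} \cdot 1156} + 1343788 \cdot \frac{1}{6084}} = \frac{1}{\frac{3367256}{\frac{1}{2442} \cdot 1156} + \frac{335947}{1521}} = \frac{1}{\frac{3367256}{\frac{578}{1221}} + \frac{335947}{1521}} = \frac{1}{3367256 \cdot \frac{1221}{578} + \frac{335947}{1521}} = \frac{1}{\frac{2055709788}{289} + \frac{335947}{1521}} = \frac{1}{\frac{3126831676231}{439569}} = \frac{439569}{3126831676231}$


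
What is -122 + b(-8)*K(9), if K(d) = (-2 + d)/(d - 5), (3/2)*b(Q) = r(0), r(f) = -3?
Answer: -251/2 ≈ -125.50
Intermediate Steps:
b(Q) = -2 (b(Q) = (⅔)*(-3) = -2)
K(d) = (-2 + d)/(-5 + d)
-122 + b(-8)*K(9) = -122 - 2*(-2 + 9)/(-5 + 9) = -122 - 2*7/4 = -122 - 7/2 = -251/2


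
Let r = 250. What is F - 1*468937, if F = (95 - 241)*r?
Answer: -505437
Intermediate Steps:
F = -36500 (F = (95 - 241)*250 = -146*250 = -36500)
F - 1*468937 = -36500 - 1*468937 = -36500 - 468937 = -505437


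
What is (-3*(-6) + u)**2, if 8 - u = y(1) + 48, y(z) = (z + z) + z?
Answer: 625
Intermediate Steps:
y(z) = 3*z (y(z) = 2*z + z = 3*z)
u = -43 (u = 8 - (3*1 + 48) = 8 - (3 + 48) = 8 - 1*51 = 8 - 51 = -43)
(-3*(-6) + u)**2 = (-3*(-6) - 43)**2 = (18 - 43)**2 = (-25)**2 = 625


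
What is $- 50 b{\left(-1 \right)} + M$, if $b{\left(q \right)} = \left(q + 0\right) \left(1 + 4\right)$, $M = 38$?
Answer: $288$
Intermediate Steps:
$b{\left(q \right)} = 5 q$ ($b{\left(q \right)} = q 5 = 5 q$)
$- 50 b{\left(-1 \right)} + M = - 50 \cdot 5 \left(-1\right) + 38 = \left(-50\right) \left(-5\right) + 38 = 250 + 38 = 288$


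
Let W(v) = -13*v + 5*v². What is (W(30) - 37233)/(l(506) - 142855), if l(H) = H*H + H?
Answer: -33123/113687 ≈ -0.29135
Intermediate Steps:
l(H) = H + H² (l(H) = H² + H = H + H²)
(W(30) - 37233)/(l(506) - 142855) = (30*(-13 + 5*30) - 37233)/(506*(1 + 506) - 142855) = (30*(-13 + 150) - 37233)/(506*507 - 142855) = (30*137 - 37233)/(256542 - 142855) = (4110 - 37233)/113687 = -33123*1/113687 = -33123/113687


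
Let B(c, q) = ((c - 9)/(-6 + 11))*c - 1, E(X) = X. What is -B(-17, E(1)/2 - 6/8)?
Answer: -437/5 ≈ -87.400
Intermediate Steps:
B(c, q) = -1 + c*(-9/5 + c/5) (B(c, q) = ((-9 + c)/5)*c - 1 = ((-9 + c)*(1/5))*c - 1 = (-9/5 + c/5)*c - 1 = c*(-9/5 + c/5) - 1 = -1 + c*(-9/5 + c/5))
-B(-17, E(1)/2 - 6/8) = -(-1 - 9/5*(-17) + (1/5)*(-17)**2) = -(-1 + 153/5 + (1/5)*289) = -(-1 + 153/5 + 289/5) = -1*437/5 = -437/5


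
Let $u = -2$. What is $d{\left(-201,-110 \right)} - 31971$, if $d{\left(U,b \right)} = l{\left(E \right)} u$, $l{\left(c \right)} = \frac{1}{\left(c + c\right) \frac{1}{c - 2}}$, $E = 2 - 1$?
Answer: $-31970$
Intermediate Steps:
$E = 1$
$l{\left(c \right)} = \frac{-2 + c}{2 c}$ ($l{\left(c \right)} = \frac{1}{2 c \frac{1}{-2 + c}} = \frac{-2 + c}{2 c}$)
$d{\left(U,b \right)} = 1$ ($d{\left(U,b \right)} = \frac{-2 + 1}{2 \cdot 1} \left(-2\right) = \frac{1}{2} \cdot 1 \left(-1\right) \left(-2\right) = \left(- \frac{1}{2}\right) \left(-2\right) = 1$)
$d{\left(-201,-110 \right)} - 31971 = 1 - 31971 = -31970$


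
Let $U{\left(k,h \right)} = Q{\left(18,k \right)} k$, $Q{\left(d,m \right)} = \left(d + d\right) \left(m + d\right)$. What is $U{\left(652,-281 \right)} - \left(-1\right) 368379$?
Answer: $16094619$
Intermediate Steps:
$Q{\left(d,m \right)} = 2 d \left(d + m\right)$
$U{\left(k,h \right)} = k \left(648 + 36 k\right)$ ($U{\left(k,h \right)} = 2 \cdot 18 \left(18 + k\right) k = \left(648 + 36 k\right) k = k \left(648 + 36 k\right)$)
$U{\left(652,-281 \right)} - \left(-1\right) 368379 = 36 \cdot 652 \left(18 + 652\right) - \left(-1\right) 368379 = 36 \cdot 652 \cdot 670 - -368379 = 15726240 + 368379 = 16094619$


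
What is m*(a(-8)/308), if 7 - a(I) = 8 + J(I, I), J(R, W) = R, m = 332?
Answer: 83/11 ≈ 7.5455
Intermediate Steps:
a(I) = -1 - I (a(I) = 7 - (8 + I) = 7 + (-8 - I) = -1 - I)
m*(a(-8)/308) = 332*((-1 - 1*(-8))/308) = 332*((-1 + 8)*(1/308)) = 332*(7*(1/308)) = 332*(1/44) = 83/11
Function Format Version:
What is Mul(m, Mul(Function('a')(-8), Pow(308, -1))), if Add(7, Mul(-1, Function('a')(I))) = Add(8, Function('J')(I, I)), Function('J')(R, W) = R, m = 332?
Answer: Rational(83, 11) ≈ 7.5455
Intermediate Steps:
Function('a')(I) = Add(-1, Mul(-1, I)) (Function('a')(I) = Add(7, Mul(-1, Add(8, I))) = Add(7, Add(-8, Mul(-1, I))) = Add(-1, Mul(-1, I)))
Mul(m, Mul(Function('a')(-8), Pow(308, -1))) = Mul(332, Mul(Add(-1, Mul(-1, -8)), Pow(308, -1))) = Mul(332, Mul(Add(-1, 8), Rational(1, 308))) = Mul(332, Mul(7, Rational(1, 308))) = Mul(332, Rational(1, 44)) = Rational(83, 11)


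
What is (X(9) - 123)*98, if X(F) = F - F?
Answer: -12054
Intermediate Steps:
X(F) = 0
(X(9) - 123)*98 = (0 - 123)*98 = -123*98 = -12054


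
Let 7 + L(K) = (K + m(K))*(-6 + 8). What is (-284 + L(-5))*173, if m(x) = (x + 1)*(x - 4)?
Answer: -39617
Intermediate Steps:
m(x) = (1 + x)*(-4 + x)
L(K) = -15 - 4*K + 2*K² (L(K) = -7 + (K + (-4 + K² - 3*K))*(-6 + 8) = -7 + (-4 + K² - 2*K)*2 = -7 + (-8 - 4*K + 2*K²) = -15 - 4*K + 2*K²)
(-284 + L(-5))*173 = (-284 + (-15 - 4*(-5) + 2*(-5)²))*173 = (-284 + (-15 + 20 + 2*25))*173 = (-284 + (-15 + 20 + 50))*173 = (-284 + 55)*173 = -229*173 = -39617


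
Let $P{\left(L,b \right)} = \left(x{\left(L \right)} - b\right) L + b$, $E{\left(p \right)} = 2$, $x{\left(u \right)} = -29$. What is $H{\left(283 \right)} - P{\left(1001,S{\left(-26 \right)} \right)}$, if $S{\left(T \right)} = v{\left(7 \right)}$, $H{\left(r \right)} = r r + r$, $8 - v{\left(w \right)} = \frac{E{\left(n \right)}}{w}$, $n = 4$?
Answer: $\frac{819807}{7} \approx 1.1712 \cdot 10^{5}$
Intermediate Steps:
$v{\left(w \right)} = 8 - \frac{2}{w}$
$H{\left(r \right)} = r + r^{2}$ ($H{\left(r \right)} = r^{2} + r = r + r^{2}$)
$S{\left(T \right)} = \frac{54}{7}$ ($S{\left(T \right)} = 8 - \frac{2}{7} = \frac{54}{7}$)
$P{\left(L,b \right)} = b + L \left(-29 - b\right)$ ($P{\left(L,b \right)} = \left(-29 - b\right) L + b = L \left(-29 - b\right) + b = b + L \left(-29 - b\right)$)
$H{\left(283 \right)} - P{\left(1001,S{\left(-26 \right)} \right)} = 283 \left(1 + 283\right) - \left(\frac{54}{7} - 29029 - 1001 \cdot \frac{54}{7}\right) = 283 \cdot 284 - \left(\frac{54}{7} - 29029 - 7722\right) = 80372 - - \frac{257203}{7} = 80372 + \frac{257203}{7} = \frac{819807}{7}$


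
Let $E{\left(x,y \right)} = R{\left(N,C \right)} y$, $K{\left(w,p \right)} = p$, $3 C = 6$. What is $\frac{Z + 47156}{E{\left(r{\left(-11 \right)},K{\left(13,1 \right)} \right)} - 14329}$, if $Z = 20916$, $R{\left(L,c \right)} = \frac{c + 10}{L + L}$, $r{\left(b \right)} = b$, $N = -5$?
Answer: $- \frac{340360}{71651} \approx -4.7502$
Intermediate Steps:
$C = 2$ ($C = \frac{1}{3} \cdot 6 = 2$)
$R{\left(L,c \right)} = \frac{10 + c}{2 L}$
$E{\left(x,y \right)} = - \frac{6 y}{5}$ ($E{\left(x,y \right)} = \frac{10 + 2}{2 \left(-5\right)} y = \frac{1}{2} \left(- \frac{1}{5}\right) 12 y = - \frac{6 y}{5}$)
$\frac{Z + 47156}{E{\left(r{\left(-11 \right)},K{\left(13,1 \right)} \right)} - 14329} = \frac{20916 + 47156}{\left(- \frac{6}{5}\right) 1 - 14329} = \frac{68072}{- \frac{6}{5} - 14329} = \frac{68072}{- \frac{71651}{5}} = 68072 \left(- \frac{5}{71651}\right) = - \frac{340360}{71651}$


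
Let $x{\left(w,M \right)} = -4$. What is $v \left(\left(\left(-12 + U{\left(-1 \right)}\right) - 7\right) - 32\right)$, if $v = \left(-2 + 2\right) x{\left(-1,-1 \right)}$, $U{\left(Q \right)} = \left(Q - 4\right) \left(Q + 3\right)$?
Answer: $0$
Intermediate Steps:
$U{\left(Q \right)} = \left(-4 + Q\right) \left(3 + Q\right)$
$v = 0$ ($v = \left(-2 + 2\right) \left(-4\right) = 0 \left(-4\right) = 0$)
$v \left(\left(\left(-12 + U{\left(-1 \right)}\right) - 7\right) - 32\right) = 0 \left(\left(\left(-12 - \left(11 - 1\right)\right) - 7\right) - 32\right) = 0 \left(\left(\left(-12 + \left(-12 + 1 + 1\right)\right) - 7\right) - 32\right) = 0 \left(\left(\left(-12 - 10\right) - 7\right) - 32\right) = 0 \left(\left(-22 - 7\right) - 32\right) = 0 \left(-29 - 32\right) = 0 \left(-61\right) = 0$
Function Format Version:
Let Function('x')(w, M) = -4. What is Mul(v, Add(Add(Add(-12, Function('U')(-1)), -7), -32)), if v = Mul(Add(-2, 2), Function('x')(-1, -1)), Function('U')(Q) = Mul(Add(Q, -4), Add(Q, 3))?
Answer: 0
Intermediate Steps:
Function('U')(Q) = Mul(Add(-4, Q), Add(3, Q))
v = 0 (v = Mul(Add(-2, 2), -4) = Mul(0, -4) = 0)
Mul(v, Add(Add(Add(-12, Function('U')(-1)), -7), -32)) = Mul(0, Add(Add(Add(-12, Add(-12, Pow(-1, 2), Mul(-1, -1))), -7), -32)) = Mul(0, Add(Add(Add(-12, Add(-12, 1, 1)), -7), -32)) = Mul(0, Add(Add(Add(-12, -10), -7), -32)) = Mul(0, Add(Add(-22, -7), -32)) = Mul(0, Add(-29, -32)) = Mul(0, -61) = 0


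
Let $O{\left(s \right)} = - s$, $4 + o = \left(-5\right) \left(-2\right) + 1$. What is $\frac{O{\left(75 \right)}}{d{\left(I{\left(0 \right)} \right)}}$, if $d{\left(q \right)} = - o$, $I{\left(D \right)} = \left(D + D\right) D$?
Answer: $\frac{75}{7} \approx 10.714$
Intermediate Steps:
$o = 7$ ($o = -4 + \left(\left(-5\right) \left(-2\right) + 1\right) = -4 + \left(10 + 1\right) = -4 + 11 = 7$)
$I{\left(D \right)} = 2 D^{2}$ ($I{\left(D \right)} = 2 D D = 2 D^{2}$)
$d{\left(q \right)} = -7$ ($d{\left(q \right)} = \left(-1\right) 7 = -7$)
$\frac{O{\left(75 \right)}}{d{\left(I{\left(0 \right)} \right)}} = \frac{\left(-1\right) 75}{-7} = \left(-75\right) \left(- \frac{1}{7}\right) = \frac{75}{7}$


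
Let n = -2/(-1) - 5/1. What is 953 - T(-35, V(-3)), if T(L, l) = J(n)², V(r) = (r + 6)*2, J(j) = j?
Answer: 944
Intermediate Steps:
n = -3 (n = -2*(-1) - 5*1 = 2 - 5 = -3)
V(r) = 12 + 2*r (V(r) = (6 + r)*2 = 12 + 2*r)
T(L, l) = 9 (T(L, l) = (-3)² = 9)
953 - T(-35, V(-3)) = 953 - 1*9 = 953 - 9 = 944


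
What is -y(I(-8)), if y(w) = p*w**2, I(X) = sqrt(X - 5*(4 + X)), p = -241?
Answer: 2892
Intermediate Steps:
I(X) = sqrt(-20 - 4*X) (I(X) = sqrt(X + (-20 - 5*X)) = sqrt(-20 - 4*X))
y(w) = -241*w**2
-y(I(-8)) = -(-241)*(2*sqrt(-5 - 1*(-8)))**2 = -(-241)*(2*sqrt(-5 + 8))**2 = -(-241)*(2*sqrt(3))**2 = -(-241)*12 = -1*(-2892) = 2892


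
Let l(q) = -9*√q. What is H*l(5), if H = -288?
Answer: 2592*√5 ≈ 5795.9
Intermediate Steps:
H*l(5) = -(-2592)*√5 = 2592*√5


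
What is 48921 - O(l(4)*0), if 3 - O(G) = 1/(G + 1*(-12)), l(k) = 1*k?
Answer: 587015/12 ≈ 48918.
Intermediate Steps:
l(k) = k
O(G) = 3 - 1/(-12 + G) (O(G) = 3 - 1/(G + 1*(-12)) = 3 - 1/(G - 12) = 3 - 1/(-12 + G))
48921 - O(l(4)*0) = 48921 - (-37 + 3*(4*0))/(-12 + 4*0) = 48921 - (-37 + 3*0)/(-12 + 0) = 48921 - (-37 + 0)/(-12) = 48921 - (-1)*(-37)/12 = 48921 - 1*37/12 = 48921 - 37/12 = 587015/12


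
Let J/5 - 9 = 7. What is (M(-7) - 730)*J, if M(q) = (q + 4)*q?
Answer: -56720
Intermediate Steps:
J = 80 (J = 45 + 5*7 = 45 + 35 = 80)
M(q) = q*(4 + q) (M(q) = (4 + q)*q = q*(4 + q))
(M(-7) - 730)*J = (-7*(4 - 7) - 730)*80 = (-7*(-3) - 730)*80 = (21 - 730)*80 = -709*80 = -56720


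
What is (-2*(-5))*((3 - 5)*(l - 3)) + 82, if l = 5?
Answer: 42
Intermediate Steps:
(-2*(-5))*((3 - 5)*(l - 3)) + 82 = (-2*(-5))*((3 - 5)*(5 - 3)) + 82 = 10*(-2*2) + 82 = 10*(-4) + 82 = -40 + 82 = 42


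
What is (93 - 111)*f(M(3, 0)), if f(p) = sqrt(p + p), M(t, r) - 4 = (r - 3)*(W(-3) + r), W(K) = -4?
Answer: -72*sqrt(2) ≈ -101.82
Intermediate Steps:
M(t, r) = 4 + (-4 + r)*(-3 + r) (M(t, r) = 4 + (r - 3)*(-4 + r) = 4 + (-3 + r)*(-4 + r) = 4 + (-4 + r)*(-3 + r))
f(p) = sqrt(2)*sqrt(p) (f(p) = sqrt(2*p) = sqrt(2)*sqrt(p))
(93 - 111)*f(M(3, 0)) = (93 - 111)*(sqrt(2)*sqrt(16 + 0**2 - 7*0)) = -18*sqrt(2)*sqrt(16 + 0 + 0) = -18*sqrt(2)*sqrt(16) = -18*sqrt(2)*4 = -72*sqrt(2)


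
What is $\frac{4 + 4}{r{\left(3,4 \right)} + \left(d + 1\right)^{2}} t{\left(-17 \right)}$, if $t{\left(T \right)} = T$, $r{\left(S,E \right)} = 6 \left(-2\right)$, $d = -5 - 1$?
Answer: $- \frac{136}{13} \approx -10.462$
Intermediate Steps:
$d = -6$
$r{\left(S,E \right)} = -12$
$\frac{4 + 4}{r{\left(3,4 \right)} + \left(d + 1\right)^{2}} t{\left(-17 \right)} = \frac{4 + 4}{-12 + \left(-6 + 1\right)^{2}} \left(-17\right) = \frac{8}{-12 + \left(-5\right)^{2}} \left(-17\right) = \frac{8}{-12 + 25} \left(-17\right) = \frac{8}{13} \left(-17\right) = - \frac{136}{13}$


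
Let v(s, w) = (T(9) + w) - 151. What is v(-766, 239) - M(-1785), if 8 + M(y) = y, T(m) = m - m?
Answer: 1881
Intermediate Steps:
T(m) = 0
M(y) = -8 + y
v(s, w) = -151 + w (v(s, w) = (0 + w) - 151 = w - 151 = -151 + w)
v(-766, 239) - M(-1785) = (-151 + 239) - (-8 - 1785) = 88 - 1*(-1793) = 88 + 1793 = 1881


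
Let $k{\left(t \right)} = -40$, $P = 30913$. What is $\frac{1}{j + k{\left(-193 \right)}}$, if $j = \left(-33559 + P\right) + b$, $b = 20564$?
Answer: $\frac{1}{17878} \approx 5.5935 \cdot 10^{-5}$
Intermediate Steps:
$j = 17918$ ($j = \left(-33559 + 30913\right) + 20564 = -2646 + 20564 = 17918$)
$\frac{1}{j + k{\left(-193 \right)}} = \frac{1}{17918 - 40} = \frac{1}{17878}$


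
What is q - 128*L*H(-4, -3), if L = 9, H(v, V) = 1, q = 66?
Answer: -1086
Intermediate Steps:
q - 128*L*H(-4, -3) = 66 - 1152 = -1086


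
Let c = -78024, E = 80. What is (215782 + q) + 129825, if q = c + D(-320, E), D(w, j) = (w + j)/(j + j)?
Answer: 535163/2 ≈ 2.6758e+5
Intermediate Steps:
D(w, j) = (j + w)/(2*j) (D(w, j) = (j + w)/((2*j)) = (j + w)*(1/(2*j)) = (j + w)/(2*j))
q = -156051/2 (q = -78024 + (½)*(80 - 320)/80 = -78024 + (½)*(1/80)*(-240) = -78024 - 3/2 = -156051/2 ≈ -78026.)
(215782 + q) + 129825 = (215782 - 156051/2) + 129825 = 275513/2 + 129825 = 535163/2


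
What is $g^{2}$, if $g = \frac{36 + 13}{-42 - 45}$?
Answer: $\frac{2401}{7569} \approx 0.31721$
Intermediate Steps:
$g = - \frac{49}{87}$ ($g = \frac{49}{-87} = 49 \left(- \frac{1}{87}\right) = - \frac{49}{87} \approx -0.56322$)
$g^{2} = \left(- \frac{49}{87}\right)^{2} = \frac{2401}{7569}$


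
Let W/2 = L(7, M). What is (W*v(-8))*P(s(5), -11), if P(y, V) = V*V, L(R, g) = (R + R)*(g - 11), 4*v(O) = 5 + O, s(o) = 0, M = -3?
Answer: 35574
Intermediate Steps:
v(O) = 5/4 + O/4 (v(O) = (5 + O)/4 = 5/4 + O/4)
L(R, g) = 2*R*(-11 + g) (L(R, g) = (2*R)*(-11 + g) = 2*R*(-11 + g))
P(y, V) = V**2
W = -392 (W = 2*(2*7*(-11 - 3)) = 2*(2*7*(-14)) = 2*(-196) = -392)
(W*v(-8))*P(s(5), -11) = -392*(5/4 + (1/4)*(-8))*(-11)**2 = -392*(5/4 - 2)*121 = -392*(-3/4)*121 = 294*121 = 35574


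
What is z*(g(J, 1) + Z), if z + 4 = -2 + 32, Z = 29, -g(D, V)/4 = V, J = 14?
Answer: 650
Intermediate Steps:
g(D, V) = -4*V
z = 26 (z = -4 + (-2 + 32) = -4 + 30 = 26)
z*(g(J, 1) + Z) = 26*(-4*1 + 29) = 26*(-4 + 29) = 26*25 = 650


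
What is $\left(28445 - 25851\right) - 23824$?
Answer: $-21230$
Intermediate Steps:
$\left(28445 - 25851\right) - 23824 = 2594 - 23824 = -21230$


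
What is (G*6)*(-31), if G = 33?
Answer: -6138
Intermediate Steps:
(G*6)*(-31) = (33*6)*(-31) = 198*(-31) = -6138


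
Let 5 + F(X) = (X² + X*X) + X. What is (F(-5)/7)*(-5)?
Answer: -200/7 ≈ -28.571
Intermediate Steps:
F(X) = -5 + X + 2*X² (F(X) = -5 + ((X² + X*X) + X) = -5 + ((X² + X²) + X) = -5 + (2*X² + X) = -5 + (X + 2*X²) = -5 + X + 2*X²)
(F(-5)/7)*(-5) = ((-5 - 5 + 2*(-5)²)/7)*(-5) = ((-5 - 5 + 2*25)/7)*(-5) = ((-5 - 5 + 50)/7)*(-5) = ((⅐)*40)*(-5) = (40/7)*(-5) = -200/7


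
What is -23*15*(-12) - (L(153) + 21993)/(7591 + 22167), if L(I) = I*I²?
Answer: 59797275/14879 ≈ 4018.9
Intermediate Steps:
L(I) = I³
-23*15*(-12) - (L(153) + 21993)/(7591 + 22167) = -23*15*(-12) - (153³ + 21993)/(7591 + 22167) = -345*(-12) - (3581577 + 21993)/29758 = 4140 - 3603570/29758 = 4140 - 1*1801785/14879 = 4140 - 1801785/14879 = 59797275/14879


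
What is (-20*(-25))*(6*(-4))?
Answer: -12000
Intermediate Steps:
(-20*(-25))*(6*(-4)) = 500*(-24) = -12000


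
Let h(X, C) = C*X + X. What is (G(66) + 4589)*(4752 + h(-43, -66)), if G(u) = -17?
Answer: 34504884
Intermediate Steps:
h(X, C) = X + C*X
(G(66) + 4589)*(4752 + h(-43, -66)) = (-17 + 4589)*(4752 - 43*(1 - 66)) = 4572*(4752 - 43*(-65)) = 4572*(4752 + 2795) = 4572*7547 = 34504884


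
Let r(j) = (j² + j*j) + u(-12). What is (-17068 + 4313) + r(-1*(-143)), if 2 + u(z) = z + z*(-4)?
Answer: 28177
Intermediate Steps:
u(z) = -2 - 3*z (u(z) = -2 + (z + z*(-4)) = -2 + (z - 4*z) = -2 - 3*z)
r(j) = 34 + 2*j² (r(j) = (j² + j*j) + (-2 - 3*(-12)) = (j² + j²) + (-2 + 36) = 2*j² + 34 = 34 + 2*j²)
(-17068 + 4313) + r(-1*(-143)) = (-17068 + 4313) + (34 + 2*(-1*(-143))²) = -12755 + (34 + 2*143²) = -12755 + (34 + 2*20449) = -12755 + (34 + 40898) = -12755 + 40932 = 28177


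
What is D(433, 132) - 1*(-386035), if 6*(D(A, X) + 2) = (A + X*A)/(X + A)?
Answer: 1308709459/3390 ≈ 3.8605e+5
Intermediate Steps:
D(A, X) = -2 + (A + A*X)/(6*(A + X)) (D(A, X) = -2 + ((A + X*A)/(X + A))/6 = -2 + ((A + A*X)/(A + X))/6 = -2 + (A + A*X)/(6*(A + X)))
D(433, 132) - 1*(-386035) = (-12*132 - 11*433 + 433*132)/(6*(433 + 132)) - 1*(-386035) = (⅙)*(-1584 - 4763 + 57156)/565 + 386035 = (⅙)*(1/565)*50809 + 386035 = 50809/3390 + 386035 = 1308709459/3390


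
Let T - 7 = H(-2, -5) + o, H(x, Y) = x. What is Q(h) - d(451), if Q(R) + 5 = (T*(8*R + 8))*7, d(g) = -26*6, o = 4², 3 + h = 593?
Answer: 695167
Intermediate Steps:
h = 590 (h = -3 + 593 = 590)
o = 16
d(g) = -156
T = 21 (T = 7 + (-2 + 16) = 7 + 14 = 21)
Q(R) = 1171 + 1176*R (Q(R) = -5 + (21*(8*R + 8))*7 = -5 + (21*(8 + 8*R))*7 = -5 + (168 + 168*R)*7 = -5 + (1176 + 1176*R) = 1171 + 1176*R)
Q(h) - d(451) = (1171 + 1176*590) - 1*(-156) = (1171 + 693840) + 156 = 695011 + 156 = 695167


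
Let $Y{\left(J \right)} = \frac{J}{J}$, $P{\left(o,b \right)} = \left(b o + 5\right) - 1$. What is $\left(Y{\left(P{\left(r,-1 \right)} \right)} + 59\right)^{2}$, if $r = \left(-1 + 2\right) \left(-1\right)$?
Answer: $3600$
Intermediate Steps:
$r = -1$ ($r = 1 \left(-1\right) = -1$)
$P{\left(o,b \right)} = 4 + b o$ ($P{\left(o,b \right)} = \left(5 + b o\right) - 1 = 4 + b o$)
$Y{\left(J \right)} = 1$
$\left(Y{\left(P{\left(r,-1 \right)} \right)} + 59\right)^{2} = \left(1 + 59\right)^{2} = 60^{2} = 3600$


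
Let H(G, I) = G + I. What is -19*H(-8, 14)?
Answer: -114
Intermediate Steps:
-19*H(-8, 14) = -19*(-8 + 14) = -19*6 = -114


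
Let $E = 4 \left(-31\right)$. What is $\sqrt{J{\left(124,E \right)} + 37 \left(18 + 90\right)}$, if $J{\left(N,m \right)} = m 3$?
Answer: $2 \sqrt{906} \approx 60.2$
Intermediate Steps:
$E = -124$
$J{\left(N,m \right)} = 3 m$
$\sqrt{J{\left(124,E \right)} + 37 \left(18 + 90\right)} = \sqrt{3 \left(-124\right) + 37 \left(18 + 90\right)} = \sqrt{-372 + 37 \cdot 108} = \sqrt{-372 + 3996} = \sqrt{3624} = 2 \sqrt{906}$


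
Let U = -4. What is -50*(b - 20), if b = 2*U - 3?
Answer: 1550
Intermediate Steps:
b = -11 (b = 2*(-4) - 3 = -8 - 3 = -11)
-50*(b - 20) = -50*(-11 - 20) = -50*(-31) = 1550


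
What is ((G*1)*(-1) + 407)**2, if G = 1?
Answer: 164836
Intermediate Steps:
((G*1)*(-1) + 407)**2 = ((1*1)*(-1) + 407)**2 = (1*(-1) + 407)**2 = (-1 + 407)**2 = 406**2 = 164836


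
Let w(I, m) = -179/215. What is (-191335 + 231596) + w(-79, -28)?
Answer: 8655936/215 ≈ 40260.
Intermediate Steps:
w(I, m) = -179/215 (w(I, m) = -179*1/215 = -179/215)
(-191335 + 231596) + w(-79, -28) = (-191335 + 231596) - 179/215 = 40261 - 179/215 = 8655936/215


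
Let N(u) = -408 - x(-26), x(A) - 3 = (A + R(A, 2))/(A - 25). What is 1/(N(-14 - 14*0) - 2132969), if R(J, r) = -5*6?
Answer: -51/108802436 ≈ -4.6874e-7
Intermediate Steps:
R(J, r) = -30
x(A) = 3 + (-30 + A)/(-25 + A) (x(A) = 3 + (A - 30)/(A - 25) = 3 + (-30 + A)/(-25 + A))
N(u) = -21017/51 (N(u) = -408 - (-105 + 4*(-26))/(-25 - 26) = -408 - (-105 - 104)/(-51) = -408 - (-1)*(-209)/51 = -408 - 1*209/51 = -408 - 209/51 = -21017/51)
1/(N(-14 - 14*0) - 2132969) = 1/(-21017/51 - 2132969) = 1/(-108802436/51) = -51/108802436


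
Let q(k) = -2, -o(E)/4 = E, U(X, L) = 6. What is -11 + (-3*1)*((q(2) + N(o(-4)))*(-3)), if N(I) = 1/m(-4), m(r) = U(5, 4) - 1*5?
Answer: -20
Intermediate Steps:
o(E) = -4*E
m(r) = 1 (m(r) = 6 - 1*5 = 6 - 5 = 1)
N(I) = 1 (N(I) = 1/1 = 1)
-11 + (-3*1)*((q(2) + N(o(-4)))*(-3)) = -11 + (-3*1)*((-2 + 1)*(-3)) = -11 - (-3)*(-3) = -11 - 3*3 = -11 - 9 = -20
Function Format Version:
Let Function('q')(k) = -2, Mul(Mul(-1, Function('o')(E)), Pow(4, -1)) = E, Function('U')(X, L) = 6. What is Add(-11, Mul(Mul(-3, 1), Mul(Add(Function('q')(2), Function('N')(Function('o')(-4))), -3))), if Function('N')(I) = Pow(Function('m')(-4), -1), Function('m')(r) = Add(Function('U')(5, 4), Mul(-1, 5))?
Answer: -20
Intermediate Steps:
Function('o')(E) = Mul(-4, E)
Function('m')(r) = 1 (Function('m')(r) = Add(6, Mul(-1, 5)) = Add(6, -5) = 1)
Function('N')(I) = 1 (Function('N')(I) = Pow(1, -1) = 1)
Add(-11, Mul(Mul(-3, 1), Mul(Add(Function('q')(2), Function('N')(Function('o')(-4))), -3))) = Add(-11, Mul(Mul(-3, 1), Mul(Add(-2, 1), -3))) = Add(-11, Mul(-3, Mul(-1, -3))) = Add(-11, Mul(-3, 3)) = Add(-11, -9) = -20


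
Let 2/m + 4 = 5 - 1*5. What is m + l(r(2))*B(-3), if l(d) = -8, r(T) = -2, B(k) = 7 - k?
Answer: -161/2 ≈ -80.500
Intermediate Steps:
m = -½ (m = 2/(-4 + (5 - 1*5)) = 2/(-4 + (5 - 5)) = 2/(-4 + 0) = 2/(-4) = 2*(-¼) = -½ ≈ -0.50000)
m + l(r(2))*B(-3) = -½ - 8*(7 - 1*(-3)) = -½ - 8*(7 + 3) = -½ - 8*10 = -½ - 80 = -161/2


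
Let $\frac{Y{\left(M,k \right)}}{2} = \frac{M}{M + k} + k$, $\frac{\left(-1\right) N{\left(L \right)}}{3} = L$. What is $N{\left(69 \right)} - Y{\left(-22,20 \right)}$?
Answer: $-269$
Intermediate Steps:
$N{\left(L \right)} = - 3 L$
$Y{\left(M,k \right)} = 2 k + \frac{2 M}{M + k}$ ($Y{\left(M,k \right)} = 2 \left(\frac{M}{M + k} + k\right) = 2 \left(k + \frac{M}{M + k}\right) = 2 k + \frac{2 M}{M + k}$)
$N{\left(69 \right)} - Y{\left(-22,20 \right)} = \left(-3\right) 69 - \frac{2 \left(-22 + 20^{2} - 440\right)}{-22 + 20} = -207 - \frac{2 \left(-22 + 400 - 440\right)}{-2} = -207 - 2 \left(- \frac{1}{2}\right) \left(-62\right) = -207 - 62 = -269$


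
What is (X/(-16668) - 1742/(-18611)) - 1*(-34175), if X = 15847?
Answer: 10601097565039/310208148 ≈ 34174.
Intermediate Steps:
(X/(-16668) - 1742/(-18611)) - 1*(-34175) = (15847/(-16668) - 1742/(-18611)) - 1*(-34175) = (15847*(-1/16668) - 1742*(-1/18611)) + 34175 = (-15847/16668 + 1742/18611) + 34175 = -265892861/310208148 + 34175 = 10601097565039/310208148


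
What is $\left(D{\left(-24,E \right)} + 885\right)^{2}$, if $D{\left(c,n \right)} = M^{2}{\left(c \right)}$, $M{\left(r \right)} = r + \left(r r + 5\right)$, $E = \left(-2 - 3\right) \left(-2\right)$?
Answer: $96804365956$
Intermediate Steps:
$E = 10$ ($E = \left(-2 - 3\right) \left(-2\right) = \left(-5\right) \left(-2\right) = 10$)
$M{\left(r \right)} = 5 + r + r^{2}$ ($M{\left(r \right)} = r + \left(r^{2} + 5\right) = r + \left(5 + r^{2}\right) = 5 + r + r^{2}$)
$D{\left(c,n \right)} = \left(5 + c + c^{2}\right)^{2}$
$\left(D{\left(-24,E \right)} + 885\right)^{2} = \left(\left(5 - 24 + \left(-24\right)^{2}\right)^{2} + 885\right)^{2} = \left(\left(5 - 24 + 576\right)^{2} + 885\right)^{2} = \left(557^{2} + 885\right)^{2} = \left(310249 + 885\right)^{2} = 311134^{2} = 96804365956$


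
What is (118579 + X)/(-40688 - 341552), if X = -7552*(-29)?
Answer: -337587/382240 ≈ -0.88318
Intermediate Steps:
X = 219008
(118579 + X)/(-40688 - 341552) = (118579 + 219008)/(-40688 - 341552) = 337587/(-382240) = 337587*(-1/382240) = -337587/382240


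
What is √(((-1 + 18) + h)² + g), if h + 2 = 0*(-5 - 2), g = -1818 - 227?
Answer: 2*I*√455 ≈ 42.661*I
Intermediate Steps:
g = -2045
h = -2 (h = -2 + 0*(-5 - 2) = -2 + 0*(-7) = -2 + 0 = -2)
√(((-1 + 18) + h)² + g) = √(((-1 + 18) - 2)² - 2045) = √((17 - 2)² - 2045) = √(15² - 2045) = √(225 - 2045) = √(-1820) = 2*I*√455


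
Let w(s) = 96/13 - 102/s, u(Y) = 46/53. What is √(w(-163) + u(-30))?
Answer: 2*√27995215118/112307 ≈ 2.9796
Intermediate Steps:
u(Y) = 46/53 (u(Y) = 46*(1/53) = 46/53)
w(s) = 96/13 - 102/s (w(s) = 96*(1/13) - 102/s = 96/13 - 102/s)
√(w(-163) + u(-30)) = √((96/13 - 102/(-163)) + 46/53) = √((96/13 - 102*(-1/163)) + 46/53) = √((96/13 + 102/163) + 46/53) = √(16974/2119 + 46/53) = √(997096/112307) = 2*√27995215118/112307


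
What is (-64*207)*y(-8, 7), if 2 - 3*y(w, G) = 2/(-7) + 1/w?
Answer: -74520/7 ≈ -10646.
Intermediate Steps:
y(w, G) = 16/21 - 1/(3*w) (y(w, G) = ⅔ - (2/(-7) + 1/w)/3 = ⅔ - (2*(-⅐) + 1/w)/3 = ⅔ - (-2/7 + 1/w)/3 = ⅔ + (2/21 - 1/(3*w)) = 16/21 - 1/(3*w))
(-64*207)*y(-8, 7) = (-64*207)*((1/21)*(-7 + 16*(-8))/(-8)) = -4416*(-1)*(-7 - 128)/(7*8) = -4416*(-1)*(-135)/(7*8) = -13248*45/56 = -74520/7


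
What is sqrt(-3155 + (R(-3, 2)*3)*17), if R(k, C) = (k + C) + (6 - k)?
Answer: I*sqrt(2747) ≈ 52.412*I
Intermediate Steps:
R(k, C) = 6 + C (R(k, C) = (C + k) + (6 - k) = 6 + C)
sqrt(-3155 + (R(-3, 2)*3)*17) = sqrt(-3155 + ((6 + 2)*3)*17) = sqrt(-3155 + (8*3)*17) = sqrt(-3155 + 24*17) = sqrt(-3155 + 408) = sqrt(-2747) = I*sqrt(2747)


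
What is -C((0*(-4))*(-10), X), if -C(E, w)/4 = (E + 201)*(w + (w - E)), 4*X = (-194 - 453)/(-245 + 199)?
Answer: 130047/23 ≈ 5654.2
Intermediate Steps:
X = 647/184 (X = ((-194 - 453)/(-245 + 199))/4 = (-647/(-46))/4 = (-647*(-1/46))/4 = (1/4)*(647/46) = 647/184 ≈ 3.5163)
C(E, w) = -4*(201 + E)*(-E + 2*w) (C(E, w) = -4*(E + 201)*(w + (w - E)) = -4*(201 + E)*(-E + 2*w))
-C((0*(-4))*(-10), X) = -(-1608*647/184 + 4*((0*(-4))*(-10))**2 + 804*((0*(-4))*(-10)) - 8*(0*(-4))*(-10)*647/184) = -(-130047/23 + 4*(0*(-10))**2 + 804*(0*(-10)) - 8*0*(-10)*647/184) = -(-130047/23 + 4*0**2 + 804*0 - 8*0*647/184) = -(-130047/23 + 4*0 + 0 + 0) = -(-130047/23 + 0 + 0 + 0) = -1*(-130047/23) = 130047/23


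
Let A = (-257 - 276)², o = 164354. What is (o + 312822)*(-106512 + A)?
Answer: 84735482552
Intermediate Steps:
A = 284089 (A = (-533)² = 284089)
(o + 312822)*(-106512 + A) = (164354 + 312822)*(-106512 + 284089) = 477176*177577 = 84735482552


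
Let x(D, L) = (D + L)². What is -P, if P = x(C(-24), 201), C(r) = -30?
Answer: -29241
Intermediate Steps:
P = 29241 (P = (-30 + 201)² = 171² = 29241)
-P = -1*29241 = -29241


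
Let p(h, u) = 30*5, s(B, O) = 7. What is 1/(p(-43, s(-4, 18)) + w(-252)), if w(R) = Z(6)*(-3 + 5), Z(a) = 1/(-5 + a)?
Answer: 1/152 ≈ 0.0065789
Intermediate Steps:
w(R) = 2 (w(R) = (-3 + 5)/(-5 + 6) = 2/1 = 1*2 = 2)
p(h, u) = 150
1/(p(-43, s(-4, 18)) + w(-252)) = 1/(150 + 2) = 1/152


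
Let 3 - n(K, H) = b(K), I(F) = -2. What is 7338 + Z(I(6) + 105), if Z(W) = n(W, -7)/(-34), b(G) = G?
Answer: 124796/17 ≈ 7340.9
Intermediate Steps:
n(K, H) = 3 - K
Z(W) = -3/34 + W/34 (Z(W) = (3 - W)/(-34) = (3 - W)*(-1/34) = -3/34 + W/34)
7338 + Z(I(6) + 105) = 7338 + (-3/34 + (-2 + 105)/34) = 7338 + (-3/34 + (1/34)*103) = 7338 + (-3/34 + 103/34) = 7338 + 50/17 = 124796/17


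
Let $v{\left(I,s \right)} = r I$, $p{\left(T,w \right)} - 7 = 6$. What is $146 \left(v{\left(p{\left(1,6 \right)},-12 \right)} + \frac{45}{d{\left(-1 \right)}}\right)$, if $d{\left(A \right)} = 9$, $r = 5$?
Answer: $10220$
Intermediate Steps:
$p{\left(T,w \right)} = 13$ ($p{\left(T,w \right)} = 7 + 6 = 13$)
$v{\left(I,s \right)} = 5 I$
$146 \left(v{\left(p{\left(1,6 \right)},-12 \right)} + \frac{45}{d{\left(-1 \right)}}\right) = 146 \left(5 \cdot 13 + \frac{45}{9}\right) = 146 \left(65 + 45 \cdot \frac{1}{9}\right) = 146 \left(65 + 5\right) = 146 \cdot 70 = 10220$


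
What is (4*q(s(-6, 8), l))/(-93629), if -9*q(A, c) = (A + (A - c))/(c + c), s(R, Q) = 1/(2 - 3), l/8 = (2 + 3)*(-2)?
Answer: -13/5617740 ≈ -2.3141e-6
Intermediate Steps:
l = -80 (l = 8*((2 + 3)*(-2)) = 8*(5*(-2)) = 8*(-10) = -80)
s(R, Q) = -1 (s(R, Q) = 1/(-1) = -1)
q(A, c) = -(-c + 2*A)/(18*c) (q(A, c) = -(A + (A - c))/(9*(c + c)) = -(-c + 2*A)/(9*(2*c)) = -(-c + 2*A)*1/(2*c)/9 = -(-c + 2*A)/(18*c))
(4*q(s(-6, 8), l))/(-93629) = (4*((1/18)*(-80 - 2*(-1))/(-80)))/(-93629) = (4*((1/18)*(-1/80)*(-80 + 2)))*(-1/93629) = (4*((1/18)*(-1/80)*(-78)))*(-1/93629) = (4*(13/240))*(-1/93629) = (13/60)*(-1/93629) = -13/5617740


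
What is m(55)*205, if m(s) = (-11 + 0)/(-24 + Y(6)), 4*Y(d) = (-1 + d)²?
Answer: 9020/71 ≈ 127.04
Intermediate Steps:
Y(d) = (-1 + d)²/4
m(s) = 44/71 (m(s) = (-11 + 0)/(-24 + (-1 + 6)²/4) = -11/(-24 + (¼)*5²) = -11/(-24 + (¼)*25) = -11/(-24 + 25/4) = -11/(-71/4) = -11*(-4/71) = 44/71)
m(55)*205 = (44/71)*205 = 9020/71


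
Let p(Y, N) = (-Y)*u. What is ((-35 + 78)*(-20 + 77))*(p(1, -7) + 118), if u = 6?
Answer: 274512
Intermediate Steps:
p(Y, N) = -6*Y (p(Y, N) = -Y*6 = -6*Y)
((-35 + 78)*(-20 + 77))*(p(1, -7) + 118) = ((-35 + 78)*(-20 + 77))*(-6*1 + 118) = (43*57)*(-6 + 118) = 2451*112 = 274512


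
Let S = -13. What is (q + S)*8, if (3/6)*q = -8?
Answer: -232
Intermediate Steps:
q = -16 (q = 2*(-8) = -16)
(q + S)*8 = (-16 - 13)*8 = -29*8 = -232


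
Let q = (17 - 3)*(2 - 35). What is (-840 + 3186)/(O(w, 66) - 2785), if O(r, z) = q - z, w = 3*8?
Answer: -2346/3313 ≈ -0.70812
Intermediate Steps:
q = -462 (q = 14*(-33) = -462)
w = 24
O(r, z) = -462 - z
(-840 + 3186)/(O(w, 66) - 2785) = (-840 + 3186)/((-462 - 1*66) - 2785) = 2346/((-462 - 66) - 2785) = 2346/(-528 - 2785) = 2346/(-3313) = 2346*(-1/3313) = -2346/3313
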